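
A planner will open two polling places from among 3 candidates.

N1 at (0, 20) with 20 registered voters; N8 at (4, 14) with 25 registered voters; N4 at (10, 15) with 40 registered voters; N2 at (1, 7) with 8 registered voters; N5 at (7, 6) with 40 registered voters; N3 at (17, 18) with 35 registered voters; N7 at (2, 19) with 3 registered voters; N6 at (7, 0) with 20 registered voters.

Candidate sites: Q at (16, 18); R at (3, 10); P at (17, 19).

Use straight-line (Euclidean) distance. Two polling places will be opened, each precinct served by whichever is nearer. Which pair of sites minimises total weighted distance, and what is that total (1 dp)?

Evaluate every pair (each demand assigned to the nearer of the two):
  {Q, R}: total = 1112.9
  {R, P}: total = 1167.1
  {Q, P}: total = 2135.5
Best pair: {Q, R} with total 1112.9.

{Q, R}, total 1112.9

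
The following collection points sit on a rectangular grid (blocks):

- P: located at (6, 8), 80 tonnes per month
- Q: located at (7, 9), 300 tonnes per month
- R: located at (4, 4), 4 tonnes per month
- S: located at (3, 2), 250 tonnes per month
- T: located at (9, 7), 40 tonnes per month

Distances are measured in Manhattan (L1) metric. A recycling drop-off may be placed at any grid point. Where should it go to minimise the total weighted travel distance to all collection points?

(7, 8)

Manhattan distance separates: Σwᵢ(|x−xᵢ|+|y−yᵢ|) = Σwᵢ|x−xᵢ| + Σwᵢ|y−yᵢ|, so x and y are optimised independently as 1-D weighted medians.
Total weight W = 674; half = 337.
x-coordinate, sorted with cumulative weight:
  x=3 (S, w=250) cum 250
  x=4 (R, w=4) cum 254
  x=6 (P, w=80) cum 334
  x=7 (Q, w=300) cum 634  ← median
  x=9 (T, w=40) cum 674
⇒ x* = 7
y-coordinate, sorted with cumulative weight:
  y=2 (S, w=250) cum 250
  y=4 (R, w=4) cum 254
  y=7 (T, w=40) cum 294
  y=8 (P, w=80) cum 374  ← median
  y=9 (Q, w=300) cum 674
⇒ y* = 8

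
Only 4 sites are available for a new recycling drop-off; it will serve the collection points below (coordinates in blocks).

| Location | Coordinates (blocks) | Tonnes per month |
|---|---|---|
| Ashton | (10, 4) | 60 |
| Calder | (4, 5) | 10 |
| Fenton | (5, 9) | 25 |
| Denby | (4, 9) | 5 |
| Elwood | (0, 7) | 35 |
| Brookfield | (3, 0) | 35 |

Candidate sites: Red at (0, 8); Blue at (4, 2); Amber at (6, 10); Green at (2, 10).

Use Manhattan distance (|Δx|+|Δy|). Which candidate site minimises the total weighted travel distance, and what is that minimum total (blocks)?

Blue, total 1165 blocks

Total weighted distance at each candidate:
  Red (0, 8): total = 1505
  Blue (4, 2): total = 1165
  Amber (6, 10): total = 1505
  Green (2, 10): total = 1585
Minimum is at Blue with total 1165 blocks.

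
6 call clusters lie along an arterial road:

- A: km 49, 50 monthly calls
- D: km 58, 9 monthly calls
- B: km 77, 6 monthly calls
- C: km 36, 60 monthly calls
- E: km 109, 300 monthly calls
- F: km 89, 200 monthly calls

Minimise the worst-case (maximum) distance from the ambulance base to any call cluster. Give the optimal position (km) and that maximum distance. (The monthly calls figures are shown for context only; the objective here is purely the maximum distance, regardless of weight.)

The 1-center on a line is the midpoint of the two extreme points: leftmost at 36, rightmost at 109.
Optimal location = (36 + 109)/2 = 72.5; maximum distance = (109 − 36)/2 = 36.5.

location 72.5, max distance 36.5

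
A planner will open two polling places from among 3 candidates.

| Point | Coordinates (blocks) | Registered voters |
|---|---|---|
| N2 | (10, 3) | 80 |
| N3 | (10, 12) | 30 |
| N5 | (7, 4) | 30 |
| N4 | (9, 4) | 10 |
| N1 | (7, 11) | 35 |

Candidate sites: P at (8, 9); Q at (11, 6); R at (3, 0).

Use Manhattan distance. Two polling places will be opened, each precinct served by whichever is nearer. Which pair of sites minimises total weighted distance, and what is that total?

{P, Q}, total 795

Evaluate every pair (each demand assigned to the nearer of the two):
  {P, Q}: total = 795
  {Q, R}: total = 1065
  {P, R}: total = 1135
Best pair: {P, Q} with total 795.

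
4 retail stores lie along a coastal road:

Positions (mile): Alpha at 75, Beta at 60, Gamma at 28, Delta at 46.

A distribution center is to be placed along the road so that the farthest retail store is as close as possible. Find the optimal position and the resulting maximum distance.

location 51.5, max distance 23.5

The 1-center on a line is the midpoint of the two extreme points: leftmost at 28, rightmost at 75.
Optimal location = (28 + 75)/2 = 51.5; maximum distance = (75 − 28)/2 = 23.5.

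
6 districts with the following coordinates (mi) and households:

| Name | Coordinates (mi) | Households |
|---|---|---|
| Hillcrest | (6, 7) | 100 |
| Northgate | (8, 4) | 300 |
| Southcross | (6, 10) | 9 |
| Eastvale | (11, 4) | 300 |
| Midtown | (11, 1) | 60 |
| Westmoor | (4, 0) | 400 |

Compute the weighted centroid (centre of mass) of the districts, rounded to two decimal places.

The minimiser of Σwᵢ‖p−pᵢ‖² is the weighted centroid p* = (Σwᵢpᵢ)/(Σwᵢ).
Σwᵢ = 1169.
Σwᵢxᵢ = 100·6 + 300·8 + 9·6 + 300·11 + 60·11 + 400·4 = 8614.
Σwᵢyᵢ = 100·7 + 300·4 + 9·10 + 300·4 + 60·1 + 400·0 = 3250.
x* = 8614/1169 = 7.37, y* = 3250/1169 = 2.78.

(7.37, 2.78)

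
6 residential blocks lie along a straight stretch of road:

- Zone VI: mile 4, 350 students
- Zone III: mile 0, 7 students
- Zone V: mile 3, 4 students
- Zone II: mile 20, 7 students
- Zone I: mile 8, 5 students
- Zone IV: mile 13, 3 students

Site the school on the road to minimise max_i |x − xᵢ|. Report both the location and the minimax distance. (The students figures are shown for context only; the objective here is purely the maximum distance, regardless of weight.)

location 10, max distance 10

The 1-center on a line is the midpoint of the two extreme points: leftmost at 0, rightmost at 20.
Optimal location = (0 + 20)/2 = 10; maximum distance = (20 − 0)/2 = 10.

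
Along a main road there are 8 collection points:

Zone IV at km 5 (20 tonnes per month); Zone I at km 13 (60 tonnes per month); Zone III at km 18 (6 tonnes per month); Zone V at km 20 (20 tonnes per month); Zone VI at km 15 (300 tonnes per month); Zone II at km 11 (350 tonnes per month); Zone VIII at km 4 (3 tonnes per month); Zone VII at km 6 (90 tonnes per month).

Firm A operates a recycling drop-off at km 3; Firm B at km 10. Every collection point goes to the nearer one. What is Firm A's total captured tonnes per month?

The indifferent point is the midpoint (3+10)/2 = 6.5; collection points left of it (closer to Firm A at 3) go to Firm A, those right go to Firm B.
  Zone VIII at 4 (w=3) → Firm A
  Zone IV at 5 (w=20) → Firm A
  Zone VII at 6 (w=90) → Firm A
  Zone II at 11 (w=350) → Firm B
  Zone I at 13 (w=60) → Firm B
  Zone VI at 15 (w=300) → Firm B
  Zone III at 18 (w=6) → Firm B
  Zone V at 20 (w=20) → Firm B
Firm A captures 113; Firm B captures 736.

113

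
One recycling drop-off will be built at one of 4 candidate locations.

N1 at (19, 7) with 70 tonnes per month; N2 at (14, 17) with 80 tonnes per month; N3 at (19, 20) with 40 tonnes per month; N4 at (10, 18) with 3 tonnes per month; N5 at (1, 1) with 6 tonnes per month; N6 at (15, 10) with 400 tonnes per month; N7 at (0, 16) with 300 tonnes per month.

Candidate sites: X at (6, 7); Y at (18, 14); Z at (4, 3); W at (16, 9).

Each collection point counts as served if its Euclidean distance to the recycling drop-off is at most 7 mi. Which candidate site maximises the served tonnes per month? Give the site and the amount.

Y, covering 520

Coverage radius r = 7 mi; a point is covered iff (Δx)²+(Δy)² ≤ 7² = 49.
  X (6, 7): covers {none} → 0
  Y (18, 14): covers {N2, N3, N6} → 520
  Z (4, 3): covers {N5} → 6
  W (16, 9): covers {N1, N6} → 470
Maximum coverage at Y: 520 tonnes per month.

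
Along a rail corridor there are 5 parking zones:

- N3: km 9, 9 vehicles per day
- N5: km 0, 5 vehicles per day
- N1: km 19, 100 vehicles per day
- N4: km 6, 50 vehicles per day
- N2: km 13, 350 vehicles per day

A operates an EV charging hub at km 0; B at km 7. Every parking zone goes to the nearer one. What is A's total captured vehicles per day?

The indifferent point is the midpoint (0+7)/2 = 3.5; parking zones left of it (closer to A at 0) go to A, those right go to B.
  N5 at 0 (w=5) → A
  N4 at 6 (w=50) → B
  N3 at 9 (w=9) → B
  N2 at 13 (w=350) → B
  N1 at 19 (w=100) → B
A captures 5; B captures 509.

5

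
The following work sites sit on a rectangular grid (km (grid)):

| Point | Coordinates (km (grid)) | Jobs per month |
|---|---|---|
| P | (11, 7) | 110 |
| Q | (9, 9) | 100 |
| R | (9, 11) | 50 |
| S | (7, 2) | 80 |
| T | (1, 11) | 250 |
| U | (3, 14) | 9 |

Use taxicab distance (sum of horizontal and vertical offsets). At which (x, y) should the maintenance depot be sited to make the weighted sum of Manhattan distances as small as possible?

(7, 11)

Manhattan distance separates: Σwᵢ(|x−xᵢ|+|y−yᵢ|) = Σwᵢ|x−xᵢ| + Σwᵢ|y−yᵢ|, so x and y are optimised independently as 1-D weighted medians.
Total weight W = 599; half = 299.5.
x-coordinate, sorted with cumulative weight:
  x=1 (T, w=250) cum 250
  x=3 (U, w=9) cum 259
  x=7 (S, w=80) cum 339  ← median
  x=9 (Q, w=100) cum 439
  x=9 (R, w=50) cum 489
  x=11 (P, w=110) cum 599
⇒ x* = 7
y-coordinate, sorted with cumulative weight:
  y=2 (S, w=80) cum 80
  y=7 (P, w=110) cum 190
  y=9 (Q, w=100) cum 290
  y=11 (R, w=50) cum 340  ← median
  y=11 (T, w=250) cum 590
  y=14 (U, w=9) cum 599
⇒ y* = 11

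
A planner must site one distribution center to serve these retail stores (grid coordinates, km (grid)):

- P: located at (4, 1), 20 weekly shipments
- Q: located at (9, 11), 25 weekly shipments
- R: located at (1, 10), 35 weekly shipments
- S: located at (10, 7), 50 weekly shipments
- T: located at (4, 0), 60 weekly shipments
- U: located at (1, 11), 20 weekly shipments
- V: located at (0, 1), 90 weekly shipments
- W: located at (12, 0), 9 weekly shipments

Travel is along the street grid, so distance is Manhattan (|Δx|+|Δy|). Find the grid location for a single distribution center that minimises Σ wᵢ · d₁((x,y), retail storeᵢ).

(4, 1)

Manhattan distance separates: Σwᵢ(|x−xᵢ|+|y−yᵢ|) = Σwᵢ|x−xᵢ| + Σwᵢ|y−yᵢ|, so x and y are optimised independently as 1-D weighted medians.
Total weight W = 309; half = 154.5.
x-coordinate, sorted with cumulative weight:
  x=0 (V, w=90) cum 90
  x=1 (R, w=35) cum 125
  x=1 (U, w=20) cum 145
  x=4 (P, w=20) cum 165  ← median
  x=4 (T, w=60) cum 225
  x=9 (Q, w=25) cum 250
  x=10 (S, w=50) cum 300
  x=12 (W, w=9) cum 309
⇒ x* = 4
y-coordinate, sorted with cumulative weight:
  y=0 (T, w=60) cum 60
  y=0 (W, w=9) cum 69
  y=1 (P, w=20) cum 89
  y=1 (V, w=90) cum 179  ← median
  y=7 (S, w=50) cum 229
  y=10 (R, w=35) cum 264
  y=11 (Q, w=25) cum 289
  y=11 (U, w=20) cum 309
⇒ y* = 1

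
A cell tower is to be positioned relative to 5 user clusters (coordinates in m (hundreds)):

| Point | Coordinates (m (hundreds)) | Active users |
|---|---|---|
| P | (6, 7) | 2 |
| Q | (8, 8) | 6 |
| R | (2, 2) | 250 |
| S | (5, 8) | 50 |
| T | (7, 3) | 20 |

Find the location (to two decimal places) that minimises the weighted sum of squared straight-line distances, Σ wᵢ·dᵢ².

The minimiser of Σwᵢ‖p−pᵢ‖² is the weighted centroid p* = (Σwᵢpᵢ)/(Σwᵢ).
Σwᵢ = 328.
Σwᵢxᵢ = 2·6 + 6·8 + 250·2 + 50·5 + 20·7 = 950.
Σwᵢyᵢ = 2·7 + 6·8 + 250·2 + 50·8 + 20·3 = 1022.
x* = 950/328 = 2.90, y* = 1022/328 = 3.12.

(2.90, 3.12)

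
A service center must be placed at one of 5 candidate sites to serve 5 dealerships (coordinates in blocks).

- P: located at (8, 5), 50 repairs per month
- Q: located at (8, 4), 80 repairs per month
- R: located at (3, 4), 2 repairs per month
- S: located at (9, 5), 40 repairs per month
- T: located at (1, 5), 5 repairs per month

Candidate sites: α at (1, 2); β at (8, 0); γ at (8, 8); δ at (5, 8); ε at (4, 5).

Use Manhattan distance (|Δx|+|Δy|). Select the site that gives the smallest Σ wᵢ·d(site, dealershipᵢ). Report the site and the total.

Total weighted distance at each candidate:
  α (1, 2): total = 1683
  β (8, 0): total = 888
  γ (8, 8): total = 698
  δ (5, 8): total = 1187
  ε (4, 5): total = 819
Minimum is at γ with total 698 blocks.

γ, total 698 blocks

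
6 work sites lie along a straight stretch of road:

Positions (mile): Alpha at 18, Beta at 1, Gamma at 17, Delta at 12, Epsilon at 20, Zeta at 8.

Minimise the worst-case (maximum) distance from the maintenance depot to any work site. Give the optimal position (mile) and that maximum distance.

location 10.5, max distance 9.5

The 1-center on a line is the midpoint of the two extreme points: leftmost at 1, rightmost at 20.
Optimal location = (1 + 20)/2 = 10.5; maximum distance = (20 − 1)/2 = 9.5.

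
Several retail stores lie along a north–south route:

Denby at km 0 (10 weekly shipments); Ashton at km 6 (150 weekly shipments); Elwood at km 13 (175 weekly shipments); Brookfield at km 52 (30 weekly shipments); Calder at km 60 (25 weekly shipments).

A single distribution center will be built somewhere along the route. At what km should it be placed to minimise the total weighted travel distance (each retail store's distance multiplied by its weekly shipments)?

x = 13

For a sum of weighted absolute distances on a line, the optimum is the weighted median (not the mean). Total weight W = 390; half-weight = 195.
Sort by position and accumulate weight:
  km 0 (Denby, w=10) → cum 10
  km 6 (Ashton, w=150) → cum 160
  km 13 (Elwood, w=175) → cum 335  ≥ 195 → median here
  km 52 (Brookfield, w=30) → cum 365
  km 60 (Calder, w=25) → cum 390
Optimal location: km 13.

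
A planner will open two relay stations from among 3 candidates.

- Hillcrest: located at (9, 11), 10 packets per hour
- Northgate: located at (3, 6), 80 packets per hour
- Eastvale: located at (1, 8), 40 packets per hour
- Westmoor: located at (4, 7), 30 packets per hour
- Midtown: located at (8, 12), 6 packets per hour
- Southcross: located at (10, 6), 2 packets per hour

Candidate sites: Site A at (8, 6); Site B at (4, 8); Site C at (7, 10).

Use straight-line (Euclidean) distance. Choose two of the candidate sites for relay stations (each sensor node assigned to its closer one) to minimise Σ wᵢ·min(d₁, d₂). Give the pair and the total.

{Site B, Site C}, total 374.7

Evaluate every pair (each demand assigned to the nearer of the two):
  {Site B, Site C}: total = 374.7
  {Site A, Site B}: total = 417.8
  {Site A, Site C}: total = 816.5
Best pair: {Site B, Site C} with total 374.7.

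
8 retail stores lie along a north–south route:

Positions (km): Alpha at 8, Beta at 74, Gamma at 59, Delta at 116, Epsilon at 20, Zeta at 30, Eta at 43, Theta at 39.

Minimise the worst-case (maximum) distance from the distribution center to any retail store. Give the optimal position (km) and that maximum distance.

location 62, max distance 54

The 1-center on a line is the midpoint of the two extreme points: leftmost at 8, rightmost at 116.
Optimal location = (8 + 116)/2 = 62; maximum distance = (116 − 8)/2 = 54.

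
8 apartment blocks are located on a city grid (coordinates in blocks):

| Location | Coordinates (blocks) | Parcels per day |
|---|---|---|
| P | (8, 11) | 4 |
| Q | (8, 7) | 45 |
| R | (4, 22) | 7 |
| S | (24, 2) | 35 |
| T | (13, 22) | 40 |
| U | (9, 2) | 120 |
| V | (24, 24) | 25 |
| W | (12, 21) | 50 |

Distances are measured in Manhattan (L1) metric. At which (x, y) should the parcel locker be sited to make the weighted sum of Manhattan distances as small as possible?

(9, 7)

Manhattan distance separates: Σwᵢ(|x−xᵢ|+|y−yᵢ|) = Σwᵢ|x−xᵢ| + Σwᵢ|y−yᵢ|, so x and y are optimised independently as 1-D weighted medians.
Total weight W = 326; half = 163.
x-coordinate, sorted with cumulative weight:
  x=4 (R, w=7) cum 7
  x=8 (P, w=4) cum 11
  x=8 (Q, w=45) cum 56
  x=9 (U, w=120) cum 176  ← median
  x=12 (W, w=50) cum 226
  x=13 (T, w=40) cum 266
  x=24 (S, w=35) cum 301
  x=24 (V, w=25) cum 326
⇒ x* = 9
y-coordinate, sorted with cumulative weight:
  y=2 (S, w=35) cum 35
  y=2 (U, w=120) cum 155
  y=7 (Q, w=45) cum 200  ← median
  y=11 (P, w=4) cum 204
  y=21 (W, w=50) cum 254
  y=22 (R, w=7) cum 261
  y=22 (T, w=40) cum 301
  y=24 (V, w=25) cum 326
⇒ y* = 7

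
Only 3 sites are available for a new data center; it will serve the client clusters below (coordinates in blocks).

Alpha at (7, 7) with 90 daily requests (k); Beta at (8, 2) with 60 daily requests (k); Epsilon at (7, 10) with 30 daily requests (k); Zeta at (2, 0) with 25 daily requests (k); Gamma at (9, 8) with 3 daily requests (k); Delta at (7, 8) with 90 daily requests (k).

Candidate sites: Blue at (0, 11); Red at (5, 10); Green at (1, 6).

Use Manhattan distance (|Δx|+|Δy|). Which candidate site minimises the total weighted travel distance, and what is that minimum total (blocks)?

Red, total 1873 blocks

Total weighted distance at each candidate:
  Blue (0, 11): total = 3511
  Red (5, 10): total = 1873
  Green (1, 6): total = 2515
Minimum is at Red with total 1873 blocks.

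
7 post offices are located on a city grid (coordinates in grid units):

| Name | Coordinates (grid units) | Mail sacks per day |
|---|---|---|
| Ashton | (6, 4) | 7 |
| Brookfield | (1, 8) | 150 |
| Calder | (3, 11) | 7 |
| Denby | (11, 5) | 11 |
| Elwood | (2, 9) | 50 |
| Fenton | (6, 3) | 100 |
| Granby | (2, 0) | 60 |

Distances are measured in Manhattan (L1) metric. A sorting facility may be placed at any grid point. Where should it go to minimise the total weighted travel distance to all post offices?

Manhattan distance separates: Σwᵢ(|x−xᵢ|+|y−yᵢ|) = Σwᵢ|x−xᵢ| + Σwᵢ|y−yᵢ|, so x and y are optimised independently as 1-D weighted medians.
Total weight W = 385; half = 192.5.
x-coordinate, sorted with cumulative weight:
  x=1 (Brookfield, w=150) cum 150
  x=2 (Elwood, w=50) cum 200  ← median
  x=2 (Granby, w=60) cum 260
  x=3 (Calder, w=7) cum 267
  x=6 (Ashton, w=7) cum 274
  x=6 (Fenton, w=100) cum 374
  x=11 (Denby, w=11) cum 385
⇒ x* = 2
y-coordinate, sorted with cumulative weight:
  y=0 (Granby, w=60) cum 60
  y=3 (Fenton, w=100) cum 160
  y=4 (Ashton, w=7) cum 167
  y=5 (Denby, w=11) cum 178
  y=8 (Brookfield, w=150) cum 328  ← median
  y=9 (Elwood, w=50) cum 378
  y=11 (Calder, w=7) cum 385
⇒ y* = 8

(2, 8)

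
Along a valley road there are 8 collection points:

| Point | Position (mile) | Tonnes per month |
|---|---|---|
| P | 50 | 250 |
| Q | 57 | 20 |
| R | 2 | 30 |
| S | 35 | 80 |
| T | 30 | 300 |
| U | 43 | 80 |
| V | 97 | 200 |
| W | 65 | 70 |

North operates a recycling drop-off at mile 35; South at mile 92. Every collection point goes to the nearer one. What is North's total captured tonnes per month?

The indifferent point is the midpoint (35+92)/2 = 63.5; collection points left of it (closer to North at 35) go to North, those right go to South.
  R at 2 (w=30) → North
  T at 30 (w=300) → North
  S at 35 (w=80) → North
  U at 43 (w=80) → North
  P at 50 (w=250) → North
  Q at 57 (w=20) → North
  W at 65 (w=70) → South
  V at 97 (w=200) → South
North captures 760; South captures 270.

760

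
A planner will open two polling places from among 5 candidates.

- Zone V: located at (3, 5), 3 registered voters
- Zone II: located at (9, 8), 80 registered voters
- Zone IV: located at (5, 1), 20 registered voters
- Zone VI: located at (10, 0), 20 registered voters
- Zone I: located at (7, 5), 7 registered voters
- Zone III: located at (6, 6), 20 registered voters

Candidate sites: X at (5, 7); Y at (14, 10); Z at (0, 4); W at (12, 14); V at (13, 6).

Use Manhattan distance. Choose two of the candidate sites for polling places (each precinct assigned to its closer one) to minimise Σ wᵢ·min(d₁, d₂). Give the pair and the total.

{X, V}, total 780

Evaluate every pair (each demand assigned to the nearer of the two):
  {X, V}: total = 780
  {X, Y}: total = 840
  {X, Z}: total = 840
  {X, W}: total = 840
  {Z, V}: total = 1021
  {Y, V}: total = 1142
  {W, V}: total = 1142
  {Y, Z}: total = 1228
  {Z, W}: total = 1388
  {Y, W}: total = 1572
Best pair: {X, V} with total 780.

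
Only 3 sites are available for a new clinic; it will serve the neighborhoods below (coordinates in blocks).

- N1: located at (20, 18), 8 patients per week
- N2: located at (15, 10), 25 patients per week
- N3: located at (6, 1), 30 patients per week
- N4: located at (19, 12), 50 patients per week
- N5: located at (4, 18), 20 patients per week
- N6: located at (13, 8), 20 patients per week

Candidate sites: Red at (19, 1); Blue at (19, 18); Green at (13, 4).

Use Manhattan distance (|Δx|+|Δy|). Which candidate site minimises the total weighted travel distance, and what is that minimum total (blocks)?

Total weighted distance at each candidate:
  Red (19, 1): total = 2309
  Blue (19, 18): total = 2128
  Green (13, 4): total = 1908
Minimum is at Green with total 1908 blocks.

Green, total 1908 blocks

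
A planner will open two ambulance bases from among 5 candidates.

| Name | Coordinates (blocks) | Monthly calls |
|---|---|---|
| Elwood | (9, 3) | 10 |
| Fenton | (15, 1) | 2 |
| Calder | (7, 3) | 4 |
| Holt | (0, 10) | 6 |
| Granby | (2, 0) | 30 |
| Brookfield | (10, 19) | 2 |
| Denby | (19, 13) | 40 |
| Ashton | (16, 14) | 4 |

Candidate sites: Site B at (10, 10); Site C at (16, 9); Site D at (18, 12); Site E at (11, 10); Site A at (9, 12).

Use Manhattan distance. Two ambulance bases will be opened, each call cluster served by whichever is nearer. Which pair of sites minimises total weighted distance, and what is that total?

Evaluate every pair (each demand assigned to the nearer of the two):
  {Site B, Site D}: total = 862
  {Site D, Site A}: total = 910
  {Site D, Site E}: total = 912
  {Site B, Site C}: total = 1056
  {Site C, Site A}: total = 1104
  {Site C, Site E}: total = 1108
  {Site C, Site D}: total = 1126
  {Site B, Site E}: total = 1240
  {Site B, Site A}: total = 1240
  {Site E, Site A}: total = 1288
Best pair: {Site B, Site D} with total 862.

{Site B, Site D}, total 862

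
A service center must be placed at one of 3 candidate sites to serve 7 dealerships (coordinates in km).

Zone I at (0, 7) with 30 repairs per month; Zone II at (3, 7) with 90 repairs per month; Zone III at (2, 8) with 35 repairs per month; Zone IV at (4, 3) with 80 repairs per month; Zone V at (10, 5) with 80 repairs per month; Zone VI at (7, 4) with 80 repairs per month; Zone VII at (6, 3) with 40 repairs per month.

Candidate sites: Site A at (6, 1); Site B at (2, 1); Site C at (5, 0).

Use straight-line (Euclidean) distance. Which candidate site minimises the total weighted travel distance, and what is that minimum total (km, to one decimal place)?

Site A, total 2152.3 km

Total weighted distance at each candidate:
  Site A (6, 1): total = 2152.3
  Site B (2, 1): total = 2569.4
  Site C (5, 0): total = 2515.2
Minimum is at Site A with total 2152.3 km.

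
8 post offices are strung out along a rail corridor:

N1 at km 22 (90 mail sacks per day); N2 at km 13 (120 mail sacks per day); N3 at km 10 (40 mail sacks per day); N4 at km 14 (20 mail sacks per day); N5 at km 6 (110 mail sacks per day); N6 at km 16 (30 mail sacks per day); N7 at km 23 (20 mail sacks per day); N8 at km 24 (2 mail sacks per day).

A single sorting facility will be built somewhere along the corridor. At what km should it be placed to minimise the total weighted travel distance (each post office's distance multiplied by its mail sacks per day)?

For a sum of weighted absolute distances on a line, the optimum is the weighted median (not the mean). Total weight W = 432; half-weight = 216.
Sort by position and accumulate weight:
  km 6 (N5, w=110) → cum 110
  km 10 (N3, w=40) → cum 150
  km 13 (N2, w=120) → cum 270  ≥ 216 → median here
  km 14 (N4, w=20) → cum 290
  km 16 (N6, w=30) → cum 320
  km 22 (N1, w=90) → cum 410
  km 23 (N7, w=20) → cum 430
  km 24 (N8, w=2) → cum 432
Optimal location: km 13.

x = 13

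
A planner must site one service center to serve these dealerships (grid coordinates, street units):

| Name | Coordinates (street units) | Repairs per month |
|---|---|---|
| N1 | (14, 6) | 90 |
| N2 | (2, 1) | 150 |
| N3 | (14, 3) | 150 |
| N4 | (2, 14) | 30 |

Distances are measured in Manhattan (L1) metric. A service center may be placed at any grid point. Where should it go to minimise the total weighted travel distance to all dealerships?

Manhattan distance separates: Σwᵢ(|x−xᵢ|+|y−yᵢ|) = Σwᵢ|x−xᵢ| + Σwᵢ|y−yᵢ|, so x and y are optimised independently as 1-D weighted medians.
Total weight W = 420; half = 210.
x-coordinate, sorted with cumulative weight:
  x=2 (N2, w=150) cum 150
  x=2 (N4, w=30) cum 180
  x=14 (N1, w=90) cum 270  ← median
  x=14 (N3, w=150) cum 420
⇒ x* = 14
y-coordinate, sorted with cumulative weight:
  y=1 (N2, w=150) cum 150
  y=3 (N3, w=150) cum 300  ← median
  y=6 (N1, w=90) cum 390
  y=14 (N4, w=30) cum 420
⇒ y* = 3

(14, 3)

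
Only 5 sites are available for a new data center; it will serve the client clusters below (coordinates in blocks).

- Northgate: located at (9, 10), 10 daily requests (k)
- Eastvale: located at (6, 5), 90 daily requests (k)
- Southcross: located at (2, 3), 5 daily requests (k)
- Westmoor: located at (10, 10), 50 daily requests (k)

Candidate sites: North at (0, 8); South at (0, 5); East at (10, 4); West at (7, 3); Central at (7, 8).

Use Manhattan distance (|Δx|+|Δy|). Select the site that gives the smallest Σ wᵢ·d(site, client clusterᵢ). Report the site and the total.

Total weighted distance at each candidate:
  North (0, 8): total = 1555
  South (0, 5): total = 1450
  East (10, 4): total = 865
  West (7, 3): total = 885
  Central (7, 8): total = 700
Minimum is at Central with total 700 blocks.

Central, total 700 blocks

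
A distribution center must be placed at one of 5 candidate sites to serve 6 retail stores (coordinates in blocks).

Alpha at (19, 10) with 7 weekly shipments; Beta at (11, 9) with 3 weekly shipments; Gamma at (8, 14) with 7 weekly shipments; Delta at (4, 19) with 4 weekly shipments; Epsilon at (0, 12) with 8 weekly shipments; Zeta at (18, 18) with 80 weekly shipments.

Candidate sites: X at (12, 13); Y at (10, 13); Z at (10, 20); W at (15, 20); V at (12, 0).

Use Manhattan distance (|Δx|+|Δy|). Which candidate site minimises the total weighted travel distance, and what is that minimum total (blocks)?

W, total 866 blocks

Total weighted distance at each candidate:
  X (12, 13): total = 1160
  Y (10, 13): total = 1296
  Z (10, 20): total = 1197
  W (15, 20): total = 866
  V (12, 0): total = 2495
Minimum is at W with total 866 blocks.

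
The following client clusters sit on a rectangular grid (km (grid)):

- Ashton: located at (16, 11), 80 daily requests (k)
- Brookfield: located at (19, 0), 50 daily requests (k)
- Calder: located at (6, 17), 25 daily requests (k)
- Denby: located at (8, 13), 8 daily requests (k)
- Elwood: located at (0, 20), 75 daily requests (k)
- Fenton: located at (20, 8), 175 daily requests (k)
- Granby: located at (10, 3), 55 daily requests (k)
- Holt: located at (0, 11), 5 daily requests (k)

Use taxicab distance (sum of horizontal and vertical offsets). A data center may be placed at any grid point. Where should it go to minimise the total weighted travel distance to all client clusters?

Manhattan distance separates: Σwᵢ(|x−xᵢ|+|y−yᵢ|) = Σwᵢ|x−xᵢ| + Σwᵢ|y−yᵢ|, so x and y are optimised independently as 1-D weighted medians.
Total weight W = 473; half = 236.5.
x-coordinate, sorted with cumulative weight:
  x=0 (Elwood, w=75) cum 75
  x=0 (Holt, w=5) cum 80
  x=6 (Calder, w=25) cum 105
  x=8 (Denby, w=8) cum 113
  x=10 (Granby, w=55) cum 168
  x=16 (Ashton, w=80) cum 248  ← median
  x=19 (Brookfield, w=50) cum 298
  x=20 (Fenton, w=175) cum 473
⇒ x* = 16
y-coordinate, sorted with cumulative weight:
  y=0 (Brookfield, w=50) cum 50
  y=3 (Granby, w=55) cum 105
  y=8 (Fenton, w=175) cum 280  ← median
  y=11 (Ashton, w=80) cum 360
  y=11 (Holt, w=5) cum 365
  y=13 (Denby, w=8) cum 373
  y=17 (Calder, w=25) cum 398
  y=20 (Elwood, w=75) cum 473
⇒ y* = 8

(16, 8)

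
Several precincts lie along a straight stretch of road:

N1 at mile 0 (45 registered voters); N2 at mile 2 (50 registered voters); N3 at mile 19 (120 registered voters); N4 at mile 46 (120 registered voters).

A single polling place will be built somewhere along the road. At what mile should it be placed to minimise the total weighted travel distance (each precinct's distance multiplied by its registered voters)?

For a sum of weighted absolute distances on a line, the optimum is the weighted median (not the mean). Total weight W = 335; half-weight = 167.5.
Sort by position and accumulate weight:
  mile 0 (N1, w=45) → cum 45
  mile 2 (N2, w=50) → cum 95
  mile 19 (N3, w=120) → cum 215  ≥ 167.5 → median here
  mile 46 (N4, w=120) → cum 335
Optimal location: mile 19.

x = 19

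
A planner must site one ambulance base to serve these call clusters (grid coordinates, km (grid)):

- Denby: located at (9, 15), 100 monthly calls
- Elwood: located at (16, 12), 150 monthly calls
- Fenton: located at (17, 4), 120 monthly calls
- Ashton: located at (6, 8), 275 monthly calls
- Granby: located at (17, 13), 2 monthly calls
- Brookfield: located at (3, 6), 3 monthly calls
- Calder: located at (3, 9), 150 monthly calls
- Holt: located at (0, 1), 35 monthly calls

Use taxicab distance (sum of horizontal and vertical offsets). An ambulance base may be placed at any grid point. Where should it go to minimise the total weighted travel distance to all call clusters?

Manhattan distance separates: Σwᵢ(|x−xᵢ|+|y−yᵢ|) = Σwᵢ|x−xᵢ| + Σwᵢ|y−yᵢ|, so x and y are optimised independently as 1-D weighted medians.
Total weight W = 835; half = 417.5.
x-coordinate, sorted with cumulative weight:
  x=0 (Holt, w=35) cum 35
  x=3 (Brookfield, w=3) cum 38
  x=3 (Calder, w=150) cum 188
  x=6 (Ashton, w=275) cum 463  ← median
  x=9 (Denby, w=100) cum 563
  x=16 (Elwood, w=150) cum 713
  x=17 (Fenton, w=120) cum 833
  x=17 (Granby, w=2) cum 835
⇒ x* = 6
y-coordinate, sorted with cumulative weight:
  y=1 (Holt, w=35) cum 35
  y=4 (Fenton, w=120) cum 155
  y=6 (Brookfield, w=3) cum 158
  y=8 (Ashton, w=275) cum 433  ← median
  y=9 (Calder, w=150) cum 583
  y=12 (Elwood, w=150) cum 733
  y=13 (Granby, w=2) cum 735
  y=15 (Denby, w=100) cum 835
⇒ y* = 8

(6, 8)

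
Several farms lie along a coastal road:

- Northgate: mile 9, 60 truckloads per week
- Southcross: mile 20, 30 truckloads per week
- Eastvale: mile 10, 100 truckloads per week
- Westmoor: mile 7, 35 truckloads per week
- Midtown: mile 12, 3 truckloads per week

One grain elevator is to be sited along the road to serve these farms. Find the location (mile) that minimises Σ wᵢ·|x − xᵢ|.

For a sum of weighted absolute distances on a line, the optimum is the weighted median (not the mean). Total weight W = 228; half-weight = 114.
Sort by position and accumulate weight:
  mile 7 (Westmoor, w=35) → cum 35
  mile 9 (Northgate, w=60) → cum 95
  mile 10 (Eastvale, w=100) → cum 195  ≥ 114 → median here
  mile 12 (Midtown, w=3) → cum 198
  mile 20 (Southcross, w=30) → cum 228
Optimal location: mile 10.

x = 10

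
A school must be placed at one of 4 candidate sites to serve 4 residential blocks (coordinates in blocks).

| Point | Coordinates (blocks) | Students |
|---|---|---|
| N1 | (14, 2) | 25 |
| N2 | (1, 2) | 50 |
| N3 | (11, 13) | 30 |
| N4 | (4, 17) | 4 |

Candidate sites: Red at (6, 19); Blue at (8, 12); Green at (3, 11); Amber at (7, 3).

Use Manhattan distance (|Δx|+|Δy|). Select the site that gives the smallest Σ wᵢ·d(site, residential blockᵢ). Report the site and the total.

Amber, total 1038 blocks

Total weighted distance at each candidate:
  Red (6, 19): total = 2071
  Blue (8, 12): total = 1406
  Green (3, 11): total = 1378
  Amber (7, 3): total = 1038
Minimum is at Amber with total 1038 blocks.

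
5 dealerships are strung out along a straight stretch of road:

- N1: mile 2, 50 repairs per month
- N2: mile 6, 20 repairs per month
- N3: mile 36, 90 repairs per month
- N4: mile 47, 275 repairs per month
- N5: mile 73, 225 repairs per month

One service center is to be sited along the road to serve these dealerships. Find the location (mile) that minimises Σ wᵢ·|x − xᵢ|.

For a sum of weighted absolute distances on a line, the optimum is the weighted median (not the mean). Total weight W = 660; half-weight = 330.
Sort by position and accumulate weight:
  mile 2 (N1, w=50) → cum 50
  mile 6 (N2, w=20) → cum 70
  mile 36 (N3, w=90) → cum 160
  mile 47 (N4, w=275) → cum 435  ≥ 330 → median here
  mile 73 (N5, w=225) → cum 660
Optimal location: mile 47.

x = 47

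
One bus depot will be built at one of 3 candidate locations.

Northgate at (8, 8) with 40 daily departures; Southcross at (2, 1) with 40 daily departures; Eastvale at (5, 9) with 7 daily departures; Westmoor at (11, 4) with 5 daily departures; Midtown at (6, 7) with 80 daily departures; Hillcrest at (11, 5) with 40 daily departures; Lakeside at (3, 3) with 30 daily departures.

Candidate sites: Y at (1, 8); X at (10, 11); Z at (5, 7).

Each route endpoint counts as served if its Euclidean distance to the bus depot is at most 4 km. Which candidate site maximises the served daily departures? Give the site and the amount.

Coverage radius r = 4 km; a point is covered iff (Δx)²+(Δy)² ≤ 4² = 16.
  Y (1, 8): covers {none} → 0
  X (10, 11): covers {Northgate} → 40
  Z (5, 7): covers {Northgate, Eastvale, Midtown} → 127
Maximum coverage at Z: 127 daily departures.

Z, covering 127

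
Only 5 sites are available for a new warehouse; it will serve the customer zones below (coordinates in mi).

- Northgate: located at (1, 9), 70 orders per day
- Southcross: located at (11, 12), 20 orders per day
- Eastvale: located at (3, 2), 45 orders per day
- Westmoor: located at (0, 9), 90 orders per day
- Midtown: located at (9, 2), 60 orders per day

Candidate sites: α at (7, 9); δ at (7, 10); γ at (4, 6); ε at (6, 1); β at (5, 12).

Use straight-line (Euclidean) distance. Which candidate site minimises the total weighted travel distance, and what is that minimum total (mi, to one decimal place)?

γ, total 1501.1 mi

Total weighted distance at each candidate:
  α (7, 9): total = 1949.6
  δ (7, 10): total = 2048.9
  γ (4, 6): total = 1501.1
  ε (6, 1): total = 2134.1
  β (5, 12): total = 2099.9
Minimum is at γ with total 1501.1 mi.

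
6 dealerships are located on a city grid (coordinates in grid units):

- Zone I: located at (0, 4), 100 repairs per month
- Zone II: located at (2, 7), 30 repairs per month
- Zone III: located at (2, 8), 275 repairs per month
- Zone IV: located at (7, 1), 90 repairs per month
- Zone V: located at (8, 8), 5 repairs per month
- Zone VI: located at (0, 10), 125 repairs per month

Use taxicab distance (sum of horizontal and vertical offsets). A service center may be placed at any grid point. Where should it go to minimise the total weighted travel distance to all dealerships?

(2, 8)

Manhattan distance separates: Σwᵢ(|x−xᵢ|+|y−yᵢ|) = Σwᵢ|x−xᵢ| + Σwᵢ|y−yᵢ|, so x and y are optimised independently as 1-D weighted medians.
Total weight W = 625; half = 312.5.
x-coordinate, sorted with cumulative weight:
  x=0 (Zone I, w=100) cum 100
  x=0 (Zone VI, w=125) cum 225
  x=2 (Zone II, w=30) cum 255
  x=2 (Zone III, w=275) cum 530  ← median
  x=7 (Zone IV, w=90) cum 620
  x=8 (Zone V, w=5) cum 625
⇒ x* = 2
y-coordinate, sorted with cumulative weight:
  y=1 (Zone IV, w=90) cum 90
  y=4 (Zone I, w=100) cum 190
  y=7 (Zone II, w=30) cum 220
  y=8 (Zone III, w=275) cum 495  ← median
  y=8 (Zone V, w=5) cum 500
  y=10 (Zone VI, w=125) cum 625
⇒ y* = 8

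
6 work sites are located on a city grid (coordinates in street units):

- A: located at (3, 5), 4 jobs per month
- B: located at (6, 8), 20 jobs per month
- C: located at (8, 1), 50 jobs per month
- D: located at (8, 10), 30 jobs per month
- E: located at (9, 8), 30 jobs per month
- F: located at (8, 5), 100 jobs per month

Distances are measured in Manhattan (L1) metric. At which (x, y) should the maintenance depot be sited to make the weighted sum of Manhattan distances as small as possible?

Manhattan distance separates: Σwᵢ(|x−xᵢ|+|y−yᵢ|) = Σwᵢ|x−xᵢ| + Σwᵢ|y−yᵢ|, so x and y are optimised independently as 1-D weighted medians.
Total weight W = 234; half = 117.
x-coordinate, sorted with cumulative weight:
  x=3 (A, w=4) cum 4
  x=6 (B, w=20) cum 24
  x=8 (C, w=50) cum 74
  x=8 (D, w=30) cum 104
  x=8 (F, w=100) cum 204  ← median
  x=9 (E, w=30) cum 234
⇒ x* = 8
y-coordinate, sorted with cumulative weight:
  y=1 (C, w=50) cum 50
  y=5 (A, w=4) cum 54
  y=5 (F, w=100) cum 154  ← median
  y=8 (B, w=20) cum 174
  y=8 (E, w=30) cum 204
  y=10 (D, w=30) cum 234
⇒ y* = 5

(8, 5)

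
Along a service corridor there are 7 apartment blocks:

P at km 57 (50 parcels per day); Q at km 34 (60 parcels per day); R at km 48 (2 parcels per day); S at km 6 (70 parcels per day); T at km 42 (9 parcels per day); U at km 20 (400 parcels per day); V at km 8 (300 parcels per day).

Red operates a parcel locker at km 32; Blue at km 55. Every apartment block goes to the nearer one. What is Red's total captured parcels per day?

839

The indifferent point is the midpoint (32+55)/2 = 43.5; apartment blocks left of it (closer to Red at 32) go to Red, those right go to Blue.
  S at 6 (w=70) → Red
  V at 8 (w=300) → Red
  U at 20 (w=400) → Red
  Q at 34 (w=60) → Red
  T at 42 (w=9) → Red
  R at 48 (w=2) → Blue
  P at 57 (w=50) → Blue
Red captures 839; Blue captures 52.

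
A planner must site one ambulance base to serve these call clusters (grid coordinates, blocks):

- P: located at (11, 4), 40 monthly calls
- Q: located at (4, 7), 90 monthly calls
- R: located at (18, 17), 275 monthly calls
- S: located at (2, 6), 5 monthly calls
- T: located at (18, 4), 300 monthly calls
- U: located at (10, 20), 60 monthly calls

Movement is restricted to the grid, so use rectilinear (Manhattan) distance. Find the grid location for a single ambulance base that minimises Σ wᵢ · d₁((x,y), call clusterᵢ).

Manhattan distance separates: Σwᵢ(|x−xᵢ|+|y−yᵢ|) = Σwᵢ|x−xᵢ| + Σwᵢ|y−yᵢ|, so x and y are optimised independently as 1-D weighted medians.
Total weight W = 770; half = 385.
x-coordinate, sorted with cumulative weight:
  x=2 (S, w=5) cum 5
  x=4 (Q, w=90) cum 95
  x=10 (U, w=60) cum 155
  x=11 (P, w=40) cum 195
  x=18 (R, w=275) cum 470  ← median
  x=18 (T, w=300) cum 770
⇒ x* = 18
y-coordinate, sorted with cumulative weight:
  y=4 (P, w=40) cum 40
  y=4 (T, w=300) cum 340
  y=6 (S, w=5) cum 345
  y=7 (Q, w=90) cum 435  ← median
  y=17 (R, w=275) cum 710
  y=20 (U, w=60) cum 770
⇒ y* = 7

(18, 7)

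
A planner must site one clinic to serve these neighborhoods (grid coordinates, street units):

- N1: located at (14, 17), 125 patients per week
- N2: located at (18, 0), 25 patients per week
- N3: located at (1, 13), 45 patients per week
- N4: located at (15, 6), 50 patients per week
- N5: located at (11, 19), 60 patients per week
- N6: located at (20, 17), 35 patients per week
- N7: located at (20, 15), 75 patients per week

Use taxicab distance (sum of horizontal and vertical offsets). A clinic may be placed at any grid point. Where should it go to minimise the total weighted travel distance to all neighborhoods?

Manhattan distance separates: Σwᵢ(|x−xᵢ|+|y−yᵢ|) = Σwᵢ|x−xᵢ| + Σwᵢ|y−yᵢ|, so x and y are optimised independently as 1-D weighted medians.
Total weight W = 415; half = 207.5.
x-coordinate, sorted with cumulative weight:
  x=1 (N3, w=45) cum 45
  x=11 (N5, w=60) cum 105
  x=14 (N1, w=125) cum 230  ← median
  x=15 (N4, w=50) cum 280
  x=18 (N2, w=25) cum 305
  x=20 (N6, w=35) cum 340
  x=20 (N7, w=75) cum 415
⇒ x* = 14
y-coordinate, sorted with cumulative weight:
  y=0 (N2, w=25) cum 25
  y=6 (N4, w=50) cum 75
  y=13 (N3, w=45) cum 120
  y=15 (N7, w=75) cum 195
  y=17 (N1, w=125) cum 320  ← median
  y=17 (N6, w=35) cum 355
  y=19 (N5, w=60) cum 415
⇒ y* = 17

(14, 17)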